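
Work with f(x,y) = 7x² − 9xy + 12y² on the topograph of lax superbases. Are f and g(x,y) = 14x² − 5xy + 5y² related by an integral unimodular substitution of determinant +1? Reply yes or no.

D₁ = -255, D₂ = -255
f: translate: b→5 (≡-9 mod 14), so (7,-9,12)→(7,5,10)
f: reduced (well bottom): (7,5,10) with a≤c, −a<b≤a
g: flip: (14,-5,5)→(5,5,14)
g: reduced (well bottom): (5,5,14) with a≤c, −a<b≤a
reduced forms (7, 5, 10) vs (5, 5, 14) ⇒ inequivalent

no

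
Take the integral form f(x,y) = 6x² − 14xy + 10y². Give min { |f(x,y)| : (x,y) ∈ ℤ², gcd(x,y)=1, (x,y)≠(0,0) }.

translate: b→-2 (≡-14 mod 12), so (6,-14,10)→(6,-2,2)
flip: (6,-2,2)→(2,2,6)
reduced (well bottom): (2,2,6) with a≤c, −a<b≤a
well minimum = a = 2

2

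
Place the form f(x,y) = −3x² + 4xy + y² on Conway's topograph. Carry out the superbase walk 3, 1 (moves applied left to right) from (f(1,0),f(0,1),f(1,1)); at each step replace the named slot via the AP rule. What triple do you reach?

start (-3,1,2) = (f(1,0),f(0,1),f(1,1))
replace slot 3: 2·((-3)+1) − 2 = -6 → (-3,1,-6)
replace slot 1: 2·(1+(-6)) − (-3) = -7 → (-7,1,-6)

-7,1,-6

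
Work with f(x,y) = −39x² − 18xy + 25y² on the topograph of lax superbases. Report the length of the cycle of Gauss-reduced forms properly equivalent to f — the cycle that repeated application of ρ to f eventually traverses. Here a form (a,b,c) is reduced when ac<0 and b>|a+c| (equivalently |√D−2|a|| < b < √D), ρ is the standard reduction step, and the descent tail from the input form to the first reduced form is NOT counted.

D = 4224, ⌊√D⌋ = 64
descent: ρ → (25,18,-39)  [lands on river]
river: ρ → (-39,60,4)
river: ρ → (4,60,-39)
river: ρ → (-39,18,25)
river: ρ → (25,32,-32)
river: ρ → (-32,32,25)
ρ-cycle length = 6 (tail of 1 descent step not counted)

6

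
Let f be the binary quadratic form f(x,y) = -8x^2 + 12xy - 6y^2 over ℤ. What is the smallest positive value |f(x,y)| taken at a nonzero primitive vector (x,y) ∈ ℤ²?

translate: b→4 (≡-12 mod 16), so (8,-12,6)→(8,4,2)
flip: (8,4,2)→(2,-4,8)
translate: b→0 (≡-4 mod 4), so (2,-4,8)→(2,0,6)
reduced (well bottom): (2,0,6) with a≤c, −a<b≤a
well minimum |f| = |-2| = 2 (negative-definite)

2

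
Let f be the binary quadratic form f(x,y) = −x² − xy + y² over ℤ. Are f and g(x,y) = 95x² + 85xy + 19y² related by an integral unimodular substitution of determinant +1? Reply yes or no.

D₁ = 5, D₂ = 5
river cycle of f (length 2): (1, 1, -1), (-1, 1, 1)
river cycle of g (length 2): (1, 1, -1), (-1, 1, 1)
cycles coincide ⇒ equivalent

yes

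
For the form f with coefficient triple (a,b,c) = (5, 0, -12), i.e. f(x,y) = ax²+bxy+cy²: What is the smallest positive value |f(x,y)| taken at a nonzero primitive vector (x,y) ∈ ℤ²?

descent: ρ → (-12,0,5)
descent: ρ → (5,10,-7)  [lands on river]
river: ρ → (-7,4,8)
river: ρ → (8,12,-3)
river: ρ → (-3,12,8)
river: ρ → (8,4,-7)
river: ρ → (-7,10,5)
closes: descent 2, river 6
min |a| on river = 3

3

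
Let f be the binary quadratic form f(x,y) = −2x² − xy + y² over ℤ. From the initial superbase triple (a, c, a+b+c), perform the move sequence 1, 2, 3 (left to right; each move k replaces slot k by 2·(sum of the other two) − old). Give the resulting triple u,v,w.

start (-2,1,-2) = (f(1,0),f(0,1),f(1,1))
replace slot 1: 2·(1+(-2)) − (-2) = 0 → (0,1,-2)
replace slot 2: 2·(0+(-2)) − 1 = -5 → (0,-5,-2)
replace slot 3: 2·(0+(-5)) − (-2) = -8 → (0,-5,-8)

0,-5,-8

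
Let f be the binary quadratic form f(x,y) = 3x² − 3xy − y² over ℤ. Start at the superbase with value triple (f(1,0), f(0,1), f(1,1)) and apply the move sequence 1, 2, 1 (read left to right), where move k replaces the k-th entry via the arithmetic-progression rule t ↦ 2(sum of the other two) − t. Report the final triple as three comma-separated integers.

start (3,-1,-1) = (f(1,0),f(0,1),f(1,1))
replace slot 1: 2·((-1)+(-1)) − 3 = -7 → (-7,-1,-1)
replace slot 2: 2·((-7)+(-1)) − (-1) = -15 → (-7,-15,-1)
replace slot 1: 2·((-15)+(-1)) − (-7) = -25 → (-25,-15,-1)

-25,-15,-1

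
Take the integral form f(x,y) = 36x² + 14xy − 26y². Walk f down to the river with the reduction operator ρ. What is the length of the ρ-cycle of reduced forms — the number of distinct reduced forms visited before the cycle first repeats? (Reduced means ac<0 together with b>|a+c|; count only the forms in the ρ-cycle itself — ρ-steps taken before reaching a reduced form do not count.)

D = 3940, ⌊√D⌋ = 62
river: ρ → (-26,38,24)
river: ρ → (24,58,-6)
river: ρ → (-6,62,4)
river: ρ → (4,58,-36)
river: ρ → (-36,14,26)
river: ρ → (26,38,-24)
river: ρ → (-24,58,6)
river: ρ → (6,62,-4)
river: ρ → (-4,58,36)
river: ρ → (36,14,-26)
ρ-cycle length = 10 (tail of 0 descent steps not counted)

10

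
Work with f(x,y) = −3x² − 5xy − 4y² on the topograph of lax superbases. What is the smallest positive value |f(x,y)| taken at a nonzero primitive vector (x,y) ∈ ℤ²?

translate: b→-1 (≡5 mod 6), so (3,5,4)→(3,-1,2)
flip: (3,-1,2)→(2,1,3)
reduced (well bottom): (2,1,3) with a≤c, −a<b≤a
well minimum |f| = |-2| = 2 (negative-definite)

2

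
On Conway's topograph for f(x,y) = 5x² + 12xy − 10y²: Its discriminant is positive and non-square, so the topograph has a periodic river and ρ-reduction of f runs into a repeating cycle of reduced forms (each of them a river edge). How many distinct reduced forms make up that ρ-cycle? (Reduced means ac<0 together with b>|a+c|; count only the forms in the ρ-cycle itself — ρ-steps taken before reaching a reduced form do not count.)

D = 344, ⌊√D⌋ = 18
river: ρ → (-10,8,7)
river: ρ → (7,6,-11)
river: ρ → (-11,16,2)
river: ρ → (2,16,-11)
river: ρ → (-11,6,7)
river: ρ → (7,8,-10)
river: ρ → (-10,12,5)
river: ρ → (5,18,-1)
river: ρ → (-1,18,5)
river: ρ → (5,12,-10)
ρ-cycle length = 10 (tail of 0 descent steps not counted)

10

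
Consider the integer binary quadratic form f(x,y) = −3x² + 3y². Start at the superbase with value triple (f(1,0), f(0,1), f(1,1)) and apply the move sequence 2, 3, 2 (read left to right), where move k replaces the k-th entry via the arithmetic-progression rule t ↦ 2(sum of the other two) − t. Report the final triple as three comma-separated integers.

start (-3,3,0) = (f(1,0),f(0,1),f(1,1))
replace slot 2: 2·((-3)+0) − 3 = -9 → (-3,-9,0)
replace slot 3: 2·((-3)+(-9)) − 0 = -24 → (-3,-9,-24)
replace slot 2: 2·((-3)+(-24)) − (-9) = -45 → (-3,-45,-24)

-3,-45,-24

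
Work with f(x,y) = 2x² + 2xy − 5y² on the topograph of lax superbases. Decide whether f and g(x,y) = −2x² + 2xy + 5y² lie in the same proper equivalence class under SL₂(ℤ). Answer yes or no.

D₁ = 44, D₂ = 44
river cycle of f (length 2): (2, 6, -1), (-1, 6, 2)
river cycle of g (length 2): (-2, 6, 1), (1, 6, -2)
cycles differ ⇒ inequivalent

no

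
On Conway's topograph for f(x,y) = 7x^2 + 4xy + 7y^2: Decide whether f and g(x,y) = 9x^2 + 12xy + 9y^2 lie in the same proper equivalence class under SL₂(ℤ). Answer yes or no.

D₁ = -180, D₂ = -180
f: reduced (well bottom): (7,4,7) with a≤c, −a<b≤a
g: translate: b→-6 (≡12 mod 18), so (9,12,9)→(9,-6,6)
g: flip: (9,-6,6)→(6,6,9)
g: reduced (well bottom): (6,6,9) with a≤c, −a<b≤a
reduced forms (7, 4, 7) vs (6, 6, 9) ⇒ inequivalent

no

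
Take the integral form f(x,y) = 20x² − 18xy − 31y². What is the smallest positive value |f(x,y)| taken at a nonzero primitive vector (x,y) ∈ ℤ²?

descent: ρ → (-31,18,20)  [lands on river]
river: ρ → (20,22,-29)
river: ρ → (-29,36,13)
river: ρ → (13,42,-20)
river: ρ → (-20,38,17)
river: ρ → (17,30,-28)
river: ρ → (-28,26,19)
river: ρ → (19,50,-4)
river: ρ → (-4,46,43)
river: ρ → (43,40,-7)
river: ρ → (-7,44,31)
river: ρ → (31,18,-20)
river: ρ → (-20,22,29)
river: ρ → (29,36,-13)
river: ρ → (-13,42,20)
river: ρ → (20,38,-17)
river: ρ → (-17,30,28)
river: ρ → (28,26,-19)
river: ρ → (-19,50,4)
river: ρ → (4,46,-43)
river: ρ → (-43,40,7)
river: ρ → (7,44,-31)
closes: descent 1, river 22
min |a| on river = 4

4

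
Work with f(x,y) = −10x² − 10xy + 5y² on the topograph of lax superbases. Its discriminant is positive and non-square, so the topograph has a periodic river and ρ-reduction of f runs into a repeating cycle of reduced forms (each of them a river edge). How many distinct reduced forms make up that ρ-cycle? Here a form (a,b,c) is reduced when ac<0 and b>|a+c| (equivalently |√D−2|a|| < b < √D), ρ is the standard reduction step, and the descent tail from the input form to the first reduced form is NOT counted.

D = 300, ⌊√D⌋ = 17
descent: ρ → (5,10,-10)  [lands on river]
river: ρ → (-10,10,5)
ρ-cycle length = 2 (tail of 1 descent step not counted)

2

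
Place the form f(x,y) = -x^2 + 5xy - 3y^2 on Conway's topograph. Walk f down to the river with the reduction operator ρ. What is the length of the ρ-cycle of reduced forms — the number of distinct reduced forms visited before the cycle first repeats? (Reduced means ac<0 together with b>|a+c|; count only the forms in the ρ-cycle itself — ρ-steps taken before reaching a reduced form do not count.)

D = 13, ⌊√D⌋ = 3
descent: ρ → (-3,1,1)
descent: ρ → (1,3,-1)  [lands on river]
river: ρ → (-1,3,1)
ρ-cycle length = 2 (tail of 2 descent steps not counted)

2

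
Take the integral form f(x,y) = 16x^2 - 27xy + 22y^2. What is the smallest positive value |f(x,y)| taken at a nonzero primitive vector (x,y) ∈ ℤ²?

translate: b→5 (≡-27 mod 32), so (16,-27,22)→(16,5,11)
flip: (16,5,11)→(11,-5,16)
reduced (well bottom): (11,-5,16) with a≤c, −a<b≤a
well minimum = a = 11

11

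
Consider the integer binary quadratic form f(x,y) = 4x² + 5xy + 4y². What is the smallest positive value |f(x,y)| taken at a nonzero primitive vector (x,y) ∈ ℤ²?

translate: b→-3 (≡5 mod 8), so (4,5,4)→(4,-3,3)
flip: (4,-3,3)→(3,3,4)
reduced (well bottom): (3,3,4) with a≤c, −a<b≤a
well minimum = a = 3

3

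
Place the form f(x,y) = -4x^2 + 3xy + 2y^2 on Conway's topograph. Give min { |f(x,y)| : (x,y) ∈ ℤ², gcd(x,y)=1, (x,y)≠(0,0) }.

river: ρ → (2,5,-2)
river: ρ → (-2,3,4)
river: ρ → (4,5,-1)
river: ρ → (-1,5,4)
river: ρ → (4,3,-2)
river: ρ → (-2,5,2)
river: ρ → (2,3,-4)
river: ρ → (-4,5,1)
river: ρ → (1,5,-4)
river: ρ → (-4,3,2)
closes: descent 0, river 10
min |a| on river = 1

1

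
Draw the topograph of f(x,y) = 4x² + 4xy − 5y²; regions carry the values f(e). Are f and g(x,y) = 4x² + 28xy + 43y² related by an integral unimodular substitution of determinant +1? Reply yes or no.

D₁ = 96, D₂ = 96
river cycle of f (length 4): (-5, 6, 3), (3, 6, -5), (-5, 4, 4), (4, 4, -5)
river cycle of g (length 4): (4, 4, -5), (-5, 6, 3), (3, 6, -5), (-5, 4, 4)
cycles coincide ⇒ equivalent

yes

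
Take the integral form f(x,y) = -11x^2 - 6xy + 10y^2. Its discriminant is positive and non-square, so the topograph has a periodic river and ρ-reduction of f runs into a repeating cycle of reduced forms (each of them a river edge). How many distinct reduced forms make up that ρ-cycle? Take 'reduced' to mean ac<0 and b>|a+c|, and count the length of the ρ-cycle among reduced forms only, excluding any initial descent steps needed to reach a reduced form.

D = 476, ⌊√D⌋ = 21
descent: ρ → (10,6,-11)  [lands on river]
river: ρ → (-11,16,5)
river: ρ → (5,14,-14)
river: ρ → (-14,14,5)
river: ρ → (5,16,-11)
river: ρ → (-11,6,10)
river: ρ → (10,14,-7)
river: ρ → (-7,14,10)
ρ-cycle length = 8 (tail of 1 descent step not counted)

8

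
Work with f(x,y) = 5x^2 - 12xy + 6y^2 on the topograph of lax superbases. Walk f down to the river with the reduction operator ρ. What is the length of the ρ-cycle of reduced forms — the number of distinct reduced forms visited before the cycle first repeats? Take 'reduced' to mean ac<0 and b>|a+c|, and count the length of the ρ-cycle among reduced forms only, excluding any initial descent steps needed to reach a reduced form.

D = 24, ⌊√D⌋ = 4
descent: ρ → (6,0,-1)
descent: ρ → (-1,4,2)  [lands on river]
river: ρ → (2,4,-1)
ρ-cycle length = 2 (tail of 2 descent steps not counted)

2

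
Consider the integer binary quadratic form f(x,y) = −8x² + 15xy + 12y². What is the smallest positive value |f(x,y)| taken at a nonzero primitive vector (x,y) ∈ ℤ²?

river: ρ → (12,9,-11)
river: ρ → (-11,13,10)
river: ρ → (10,7,-14)
river: ρ → (-14,21,3)
river: ρ → (3,21,-14)
river: ρ → (-14,7,10)
river: ρ → (10,13,-11)
river: ρ → (-11,9,12)
river: ρ → (12,15,-8)
river: ρ → (-8,17,10)
river: ρ → (10,23,-2)
river: ρ → (-2,21,21)
river: ρ → (21,21,-2)
river: ρ → (-2,23,10)
river: ρ → (10,17,-8)
river: ρ → (-8,15,12)
closes: descent 0, river 16
min |a| on river = 2

2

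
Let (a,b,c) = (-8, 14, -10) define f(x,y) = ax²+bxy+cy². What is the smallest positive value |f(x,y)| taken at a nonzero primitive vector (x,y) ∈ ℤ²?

translate: b→2 (≡-14 mod 16), so (8,-14,10)→(8,2,4)
flip: (8,2,4)→(4,-2,8)
reduced (well bottom): (4,-2,8) with a≤c, −a<b≤a
well minimum |f| = |-4| = 4 (negative-definite)

4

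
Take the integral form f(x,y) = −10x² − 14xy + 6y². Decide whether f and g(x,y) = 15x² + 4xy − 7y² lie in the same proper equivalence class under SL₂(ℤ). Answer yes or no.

D₁ = 436, D₂ = 436
river cycle of f (length 14): (6, 14, -10), (-10, 6, 10), (10, 14, -6), (-6, 10, 14), (14, 18, -2), (-2, 18, 14), (14, 10, -6), (-6, 14, 10), (10, 6, -10), (-10, 14, 6), … (4 more)
river cycle of g (length 30): (-7, 10, 12), (12, 14, -5), (-5, 16, 9), (9, 20, -1), (-1, 20, 9), (9, 16, -5), (-5, 14, 12), (12, 10, -7), (-7, 18, 4), (4, 14, -15), … (20 more)
cycles differ ⇒ inequivalent

no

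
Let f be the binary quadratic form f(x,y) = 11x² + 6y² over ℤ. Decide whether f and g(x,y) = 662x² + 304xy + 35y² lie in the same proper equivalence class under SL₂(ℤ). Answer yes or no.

D₁ = -264, D₂ = -264
f: flip: (11,0,6)→(6,0,11)
f: reduced (well bottom): (6,0,11) with a≤c, −a<b≤a
g: flip: (662,304,35)→(35,-304,662)
g: translate: b→-24 (≡-304 mod 70), so (35,-304,662)→(35,-24,6)
g: flip: (35,-24,6)→(6,24,35)
g: translate: b→0 (≡24 mod 12), so (6,24,35)→(6,0,11)
g: reduced (well bottom): (6,0,11) with a≤c, −a<b≤a
reduced forms (6, 0, 11) vs (6, 0, 11) ⇒ equivalent

yes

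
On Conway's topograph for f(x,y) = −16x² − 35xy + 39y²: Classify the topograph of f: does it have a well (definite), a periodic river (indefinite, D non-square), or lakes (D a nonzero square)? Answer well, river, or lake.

D = b²−4ac = (-35)² − 4·(-16)·39 = 3721
D = 61² is a perfect square ⇒ form factors over ℤ ⇒ lakes

lake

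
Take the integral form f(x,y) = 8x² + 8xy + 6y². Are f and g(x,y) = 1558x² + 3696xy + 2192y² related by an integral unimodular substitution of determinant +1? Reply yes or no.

D₁ = -128, D₂ = -128
f: flip: (8,8,6)→(6,-8,8)
f: translate: b→4 (≡-8 mod 12), so (6,-8,8)→(6,4,6)
f: reduced (well bottom): (6,4,6) with a≤c, −a<b≤a
g: translate: b→580 (≡3696 mod 3116), so (1558,3696,2192)→(1558,580,54)
g: flip: (1558,580,54)→(54,-580,1558)
g: translate: b→-40 (≡-580 mod 108), so (54,-580,1558)→(54,-40,8)
g: flip: (54,-40,8)→(8,40,54)
g: translate: b→8 (≡40 mod 16), so (8,40,54)→(8,8,6)
g: flip: (8,8,6)→(6,-8,8)
g: translate: b→4 (≡-8 mod 12), so (6,-8,8)→(6,4,6)
g: reduced (well bottom): (6,4,6) with a≤c, −a<b≤a
reduced forms (6, 4, 6) vs (6, 4, 6) ⇒ equivalent

yes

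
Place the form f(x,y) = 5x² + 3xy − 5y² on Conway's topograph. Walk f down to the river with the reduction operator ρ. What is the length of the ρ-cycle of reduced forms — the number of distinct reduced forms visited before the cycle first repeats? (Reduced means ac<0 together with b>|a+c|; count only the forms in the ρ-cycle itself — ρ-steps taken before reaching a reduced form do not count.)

D = 109, ⌊√D⌋ = 10
river: ρ → (-5,7,3)
river: ρ → (3,5,-7)
river: ρ → (-7,9,1)
river: ρ → (1,9,-7)
river: ρ → (-7,5,3)
river: ρ → (3,7,-5)
river: ρ → (-5,3,5)
river: ρ → (5,7,-3)
river: ρ → (-3,5,7)
river: ρ → (7,9,-1)
river: ρ → (-1,9,7)
river: ρ → (7,5,-3)
river: ρ → (-3,7,5)
river: ρ → (5,3,-5)
ρ-cycle length = 14 (tail of 0 descent steps not counted)

14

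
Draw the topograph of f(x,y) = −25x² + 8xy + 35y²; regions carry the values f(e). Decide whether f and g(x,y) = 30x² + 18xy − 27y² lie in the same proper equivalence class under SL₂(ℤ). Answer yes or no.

D₁ = 3564, D₂ = 3564
river cycle of f (length 8): (-25, 58, 2), (2, 58, -25), (-25, 42, 18), (18, 30, -37), (-37, 44, 11), (11, 44, -37), (-37, 30, 18), (18, 42, -25)
river cycle of g (length 4): (-27, 36, 21), (21, 48, -15), (-15, 42, 30), (30, 18, -27)
cycles differ ⇒ inequivalent

no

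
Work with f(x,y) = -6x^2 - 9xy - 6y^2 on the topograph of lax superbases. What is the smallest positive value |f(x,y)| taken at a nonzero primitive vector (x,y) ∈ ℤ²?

translate: b→-3 (≡9 mod 12), so (6,9,6)→(6,-3,3)
flip: (6,-3,3)→(3,3,6)
reduced (well bottom): (3,3,6) with a≤c, −a<b≤a
well minimum |f| = |-3| = 3 (negative-definite)

3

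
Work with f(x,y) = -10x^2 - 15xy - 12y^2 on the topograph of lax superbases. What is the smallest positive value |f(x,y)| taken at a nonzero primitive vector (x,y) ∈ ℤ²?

translate: b→-5 (≡15 mod 20), so (10,15,12)→(10,-5,7)
flip: (10,-5,7)→(7,5,10)
reduced (well bottom): (7,5,10) with a≤c, −a<b≤a
well minimum |f| = |-7| = 7 (negative-definite)

7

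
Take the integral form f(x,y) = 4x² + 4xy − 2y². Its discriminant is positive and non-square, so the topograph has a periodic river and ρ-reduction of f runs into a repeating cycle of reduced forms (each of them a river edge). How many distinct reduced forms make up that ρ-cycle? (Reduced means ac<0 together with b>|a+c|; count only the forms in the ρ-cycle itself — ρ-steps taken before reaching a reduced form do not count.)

D = 48, ⌊√D⌋ = 6
river: ρ → (-2,4,4)
river: ρ → (4,4,-2)
ρ-cycle length = 2 (tail of 0 descent steps not counted)

2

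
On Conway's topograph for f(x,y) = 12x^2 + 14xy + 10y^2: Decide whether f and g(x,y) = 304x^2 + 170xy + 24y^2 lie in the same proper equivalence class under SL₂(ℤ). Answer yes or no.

D₁ = -284, D₂ = -284
f: translate: b→-10 (≡14 mod 24), so (12,14,10)→(12,-10,8)
f: flip: (12,-10,8)→(8,10,12)
f: translate: b→-6 (≡10 mod 16), so (8,10,12)→(8,-6,10)
f: reduced (well bottom): (8,-6,10) with a≤c, −a<b≤a
g: flip: (304,170,24)→(24,-170,304)
g: translate: b→22 (≡-170 mod 48), so (24,-170,304)→(24,22,8)
g: flip: (24,22,8)→(8,-22,24)
g: translate: b→-6 (≡-22 mod 16), so (8,-22,24)→(8,-6,10)
g: reduced (well bottom): (8,-6,10) with a≤c, −a<b≤a
reduced forms (8, -6, 10) vs (8, -6, 10) ⇒ equivalent

yes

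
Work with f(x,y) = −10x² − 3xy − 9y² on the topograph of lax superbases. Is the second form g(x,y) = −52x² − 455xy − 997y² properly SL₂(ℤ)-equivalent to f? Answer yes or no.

D₁ = -351, D₂ = -351
f is negative-definite; reduce −f:
−f: flip: (10,3,9)→(9,-3,10)
−f: reduced (well bottom): (9,-3,10) with a≤c, −a<b≤a
flip sign back: reduced form of f is (-9,3,-10)
g is negative-definite; reduce −g:
−g: translate: b→39 (≡455 mod 104), so (52,455,997)→(52,39,9)
−g: flip: (52,39,9)→(9,-39,52)
−g: translate: b→-3 (≡-39 mod 18), so (9,-39,52)→(9,-3,10)
−g: reduced (well bottom): (9,-3,10) with a≤c, −a<b≤a
flip sign back: reduced form of g is (-9,3,-10)
reduced forms (-9, 3, -10) vs (-9, 3, -10) ⇒ equivalent

yes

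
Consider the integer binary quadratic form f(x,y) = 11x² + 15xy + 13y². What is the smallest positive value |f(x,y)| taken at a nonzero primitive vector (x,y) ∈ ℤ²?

translate: b→-7 (≡15 mod 22), so (11,15,13)→(11,-7,9)
flip: (11,-7,9)→(9,7,11)
reduced (well bottom): (9,7,11) with a≤c, −a<b≤a
well minimum = a = 9

9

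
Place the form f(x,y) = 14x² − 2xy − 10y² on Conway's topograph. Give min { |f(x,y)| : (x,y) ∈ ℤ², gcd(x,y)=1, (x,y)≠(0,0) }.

descent: ρ → (-10,22,2)  [lands on river]
river: ρ → (2,22,-10)
river: ρ → (-10,18,6)
river: ρ → (6,18,-10)
closes: descent 1, river 4
min |a| on river = 2

2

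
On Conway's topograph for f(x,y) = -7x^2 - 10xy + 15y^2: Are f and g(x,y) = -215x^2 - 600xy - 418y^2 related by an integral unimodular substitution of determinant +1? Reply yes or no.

D₁ = 520, D₂ = 520
river cycle of f (length 10): (15, 10, -7), (-7, 18, 7), (7, 10, -15), (-15, 20, 2), (2, 20, -15), (-15, 10, 7), (7, 18, -7), (-7, 10, 15), (15, 20, -2), (-2, 20, 15)
river cycle of g (length 10): (-2, 20, 15), (15, 10, -7), (-7, 18, 7), (7, 10, -15), (-15, 20, 2), (2, 20, -15), (-15, 10, 7), (7, 18, -7), (-7, 10, 15), (15, 20, -2)
cycles coincide ⇒ equivalent

yes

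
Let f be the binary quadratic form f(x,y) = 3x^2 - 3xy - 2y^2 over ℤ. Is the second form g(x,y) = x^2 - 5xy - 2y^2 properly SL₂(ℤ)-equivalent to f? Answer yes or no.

D₁ = 33, D₂ = 33
river cycle of f (length 4): (-2, 3, 3), (3, 3, -2), (-2, 5, 1), (1, 5, -2)
river cycle of g (length 4): (-2, 5, 1), (1, 5, -2), (-2, 3, 3), (3, 3, -2)
cycles coincide ⇒ equivalent

yes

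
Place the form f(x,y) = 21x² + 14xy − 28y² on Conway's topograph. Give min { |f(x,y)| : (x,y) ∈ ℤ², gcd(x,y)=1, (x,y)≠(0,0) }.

river: ρ → (-28,42,7)
river: ρ → (7,42,-28)
river: ρ → (-28,14,21)
river: ρ → (21,28,-21)
river: ρ → (-21,14,28)
river: ρ → (28,42,-7)
river: ρ → (-7,42,28)
river: ρ → (28,14,-21)
river: ρ → (-21,28,21)
river: ρ → (21,14,-28)
closes: descent 0, river 10
min |a| on river = 7

7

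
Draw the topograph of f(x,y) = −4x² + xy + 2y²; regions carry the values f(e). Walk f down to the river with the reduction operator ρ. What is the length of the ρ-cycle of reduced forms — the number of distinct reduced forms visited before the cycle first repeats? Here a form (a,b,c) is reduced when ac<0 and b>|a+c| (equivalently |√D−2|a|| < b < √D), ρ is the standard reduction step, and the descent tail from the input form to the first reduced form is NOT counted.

D = 33, ⌊√D⌋ = 5
descent: ρ → (2,3,-3)  [lands on river]
river: ρ → (-3,3,2)
river: ρ → (2,5,-1)
river: ρ → (-1,5,2)
ρ-cycle length = 4 (tail of 1 descent step not counted)

4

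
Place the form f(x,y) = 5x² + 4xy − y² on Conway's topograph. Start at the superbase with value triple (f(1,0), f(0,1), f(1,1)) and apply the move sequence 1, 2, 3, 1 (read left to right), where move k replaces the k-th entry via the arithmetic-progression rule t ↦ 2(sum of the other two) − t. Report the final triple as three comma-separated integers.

start (5,-1,8) = (f(1,0),f(0,1),f(1,1))
replace slot 1: 2·((-1)+8) − 5 = 9 → (9,-1,8)
replace slot 2: 2·(9+8) − (-1) = 35 → (9,35,8)
replace slot 3: 2·(9+35) − 8 = 80 → (9,35,80)
replace slot 1: 2·(35+80) − 9 = 221 → (221,35,80)

221,35,80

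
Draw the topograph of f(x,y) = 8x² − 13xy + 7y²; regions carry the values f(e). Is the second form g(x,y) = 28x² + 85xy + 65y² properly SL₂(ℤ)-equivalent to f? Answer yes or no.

D₁ = -55, D₂ = -55
f: translate: b→3 (≡-13 mod 16), so (8,-13,7)→(8,3,2)
f: flip: (8,3,2)→(2,-3,8)
f: translate: b→1 (≡-3 mod 4), so (2,-3,8)→(2,1,7)
f: reduced (well bottom): (2,1,7) with a≤c, −a<b≤a
g: translate: b→-27 (≡85 mod 56), so (28,85,65)→(28,-27,7)
g: flip: (28,-27,7)→(7,27,28)
g: translate: b→-1 (≡27 mod 14), so (7,27,28)→(7,-1,2)
g: flip: (7,-1,2)→(2,1,7)
g: reduced (well bottom): (2,1,7) with a≤c, −a<b≤a
reduced forms (2, 1, 7) vs (2, 1, 7) ⇒ equivalent

yes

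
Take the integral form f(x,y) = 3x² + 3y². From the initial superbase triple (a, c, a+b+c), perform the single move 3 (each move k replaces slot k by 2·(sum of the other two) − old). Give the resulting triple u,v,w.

start (3,3,6) = (f(1,0),f(0,1),f(1,1))
replace slot 3: 2·(3+3) − 6 = 6 → (3,3,6)

3,3,6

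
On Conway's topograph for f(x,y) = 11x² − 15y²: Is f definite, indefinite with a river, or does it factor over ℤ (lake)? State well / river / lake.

D = b²−4ac = 0² − 4·11·(-15) = 660
D > 0 non-square ⇒ indefinite ⇒ periodic river

river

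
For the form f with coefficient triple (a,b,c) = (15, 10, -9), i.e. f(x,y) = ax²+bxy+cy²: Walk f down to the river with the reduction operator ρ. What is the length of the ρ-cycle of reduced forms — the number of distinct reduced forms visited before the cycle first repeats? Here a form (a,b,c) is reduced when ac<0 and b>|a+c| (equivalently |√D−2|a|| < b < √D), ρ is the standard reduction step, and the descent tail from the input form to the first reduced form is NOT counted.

D = 640, ⌊√D⌋ = 25
river: ρ → (-9,8,16)
river: ρ → (16,24,-1)
river: ρ → (-1,24,16)
river: ρ → (16,8,-9)
river: ρ → (-9,10,15)
river: ρ → (15,20,-4)
river: ρ → (-4,20,15)
river: ρ → (15,10,-9)
ρ-cycle length = 8 (tail of 0 descent steps not counted)

8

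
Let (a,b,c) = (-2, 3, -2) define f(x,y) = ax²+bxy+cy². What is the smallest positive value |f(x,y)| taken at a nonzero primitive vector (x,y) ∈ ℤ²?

translate: b→1 (≡-3 mod 4), so (2,-3,2)→(2,1,1)
flip: (2,1,1)→(1,-1,2)
translate: b→1 (≡-1 mod 2), so (1,-1,2)→(1,1,2)
reduced (well bottom): (1,1,2) with a≤c, −a<b≤a
well minimum |f| = |-1| = 1 (negative-definite)

1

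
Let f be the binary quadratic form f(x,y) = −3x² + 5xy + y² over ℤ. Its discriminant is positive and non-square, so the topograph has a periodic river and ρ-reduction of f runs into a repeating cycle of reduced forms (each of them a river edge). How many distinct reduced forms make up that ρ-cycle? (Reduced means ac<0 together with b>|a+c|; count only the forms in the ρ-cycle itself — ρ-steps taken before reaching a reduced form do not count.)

D = 37, ⌊√D⌋ = 6
river: ρ → (1,5,-3)
river: ρ → (-3,1,3)
river: ρ → (3,5,-1)
river: ρ → (-1,5,3)
river: ρ → (3,1,-3)
river: ρ → (-3,5,1)
ρ-cycle length = 6 (tail of 0 descent steps not counted)

6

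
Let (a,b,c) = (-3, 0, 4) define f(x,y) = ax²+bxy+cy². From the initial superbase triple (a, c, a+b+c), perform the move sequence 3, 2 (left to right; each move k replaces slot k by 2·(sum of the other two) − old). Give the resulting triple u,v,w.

start (-3,4,1) = (f(1,0),f(0,1),f(1,1))
replace slot 3: 2·((-3)+4) − 1 = 1 → (-3,4,1)
replace slot 2: 2·((-3)+1) − 4 = -8 → (-3,-8,1)

-3,-8,1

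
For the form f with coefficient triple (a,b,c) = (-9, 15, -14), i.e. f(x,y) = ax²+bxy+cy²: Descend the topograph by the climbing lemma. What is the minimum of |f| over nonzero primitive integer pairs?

translate: b→3 (≡-15 mod 18), so (9,-15,14)→(9,3,8)
flip: (9,3,8)→(8,-3,9)
reduced (well bottom): (8,-3,9) with a≤c, −a<b≤a
well minimum |f| = |-8| = 8 (negative-definite)

8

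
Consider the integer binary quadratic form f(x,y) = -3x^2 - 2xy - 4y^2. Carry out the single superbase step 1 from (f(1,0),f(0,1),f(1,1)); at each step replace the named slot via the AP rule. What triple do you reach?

start (-3,-4,-9) = (f(1,0),f(0,1),f(1,1))
replace slot 1: 2·((-4)+(-9)) − (-3) = -23 → (-23,-4,-9)

-23,-4,-9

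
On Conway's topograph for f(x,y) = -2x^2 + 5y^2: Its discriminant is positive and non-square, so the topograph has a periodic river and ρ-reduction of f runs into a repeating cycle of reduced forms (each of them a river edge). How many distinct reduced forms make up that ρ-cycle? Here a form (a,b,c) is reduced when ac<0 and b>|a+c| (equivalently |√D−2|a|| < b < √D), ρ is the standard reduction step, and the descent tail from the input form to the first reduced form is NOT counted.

D = 40, ⌊√D⌋ = 6
descent: ρ → (5,0,-2)
descent: ρ → (-2,4,3)  [lands on river]
river: ρ → (3,2,-3)
river: ρ → (-3,4,2)
river: ρ → (2,4,-3)
river: ρ → (-3,2,3)
river: ρ → (3,4,-2)
ρ-cycle length = 6 (tail of 2 descent steps not counted)

6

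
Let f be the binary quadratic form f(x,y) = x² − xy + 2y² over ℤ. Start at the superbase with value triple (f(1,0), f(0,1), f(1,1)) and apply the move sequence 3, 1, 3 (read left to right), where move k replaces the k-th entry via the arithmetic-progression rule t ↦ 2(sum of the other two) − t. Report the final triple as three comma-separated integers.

start (1,2,2) = (f(1,0),f(0,1),f(1,1))
replace slot 3: 2·(1+2) − 2 = 4 → (1,2,4)
replace slot 1: 2·(2+4) − 1 = 11 → (11,2,4)
replace slot 3: 2·(11+2) − 4 = 22 → (11,2,22)

11,2,22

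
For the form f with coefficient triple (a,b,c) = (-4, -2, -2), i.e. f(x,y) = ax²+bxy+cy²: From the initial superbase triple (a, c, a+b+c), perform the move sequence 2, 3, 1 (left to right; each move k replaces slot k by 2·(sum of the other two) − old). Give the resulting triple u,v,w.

start (-4,-2,-8) = (f(1,0),f(0,1),f(1,1))
replace slot 2: 2·((-4)+(-8)) − (-2) = -22 → (-4,-22,-8)
replace slot 3: 2·((-4)+(-22)) − (-8) = -44 → (-4,-22,-44)
replace slot 1: 2·((-22)+(-44)) − (-4) = -128 → (-128,-22,-44)

-128,-22,-44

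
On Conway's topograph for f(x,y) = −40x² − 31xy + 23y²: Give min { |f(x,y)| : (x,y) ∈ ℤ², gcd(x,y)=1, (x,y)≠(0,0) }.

descent: ρ → (23,31,-40)  [lands on river]
river: ρ → (-40,49,14)
river: ρ → (14,63,-12)
river: ρ → (-12,57,29)
river: ρ → (29,59,-10)
river: ρ → (-10,61,23)
closes: descent 1, river 6
min |a| on river = 10

10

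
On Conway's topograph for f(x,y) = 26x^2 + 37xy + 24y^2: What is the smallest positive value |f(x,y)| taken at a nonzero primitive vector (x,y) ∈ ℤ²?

translate: b→-15 (≡37 mod 52), so (26,37,24)→(26,-15,13)
flip: (26,-15,13)→(13,15,26)
translate: b→-11 (≡15 mod 26), so (13,15,26)→(13,-11,24)
reduced (well bottom): (13,-11,24) with a≤c, −a<b≤a
well minimum = a = 13

13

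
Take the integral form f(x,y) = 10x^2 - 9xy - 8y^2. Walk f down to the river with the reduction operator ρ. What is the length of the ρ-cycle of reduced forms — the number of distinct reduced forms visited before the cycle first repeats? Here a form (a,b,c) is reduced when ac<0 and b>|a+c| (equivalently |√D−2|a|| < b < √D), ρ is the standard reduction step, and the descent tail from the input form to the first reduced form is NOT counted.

D = 401, ⌊√D⌋ = 20
descent: ρ → (-8,9,10)  [lands on river]
river: ρ → (10,11,-7)
river: ρ → (-7,17,4)
river: ρ → (4,15,-11)
river: ρ → (-11,7,8)
river: ρ → (8,9,-10)
river: ρ → (-10,11,7)
river: ρ → (7,17,-4)
river: ρ → (-4,15,11)
river: ρ → (11,7,-8)
ρ-cycle length = 10 (tail of 1 descent step not counted)

10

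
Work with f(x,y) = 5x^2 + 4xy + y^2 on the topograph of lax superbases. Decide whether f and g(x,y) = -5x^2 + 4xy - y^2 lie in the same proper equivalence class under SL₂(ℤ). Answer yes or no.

D₁ = -4, D₂ = -4
f: flip: (5,4,1)→(1,-4,5)
f: translate: b→0 (≡-4 mod 2), so (1,-4,5)→(1,0,1)
f: reduced (well bottom): (1,0,1) with a≤c, −a<b≤a
g is negative-definite; reduce −g:
−g: flip: (5,-4,1)→(1,4,5)
−g: translate: b→0 (≡4 mod 2), so (1,4,5)→(1,0,1)
−g: reduced (well bottom): (1,0,1) with a≤c, −a<b≤a
flip sign back: reduced form of g is (-1,0,-1)
reduced forms (1, 0, 1) vs (-1, 0, -1) ⇒ inequivalent

no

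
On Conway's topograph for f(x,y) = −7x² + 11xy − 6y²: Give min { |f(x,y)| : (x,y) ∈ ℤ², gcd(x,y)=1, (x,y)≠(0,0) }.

translate: b→3 (≡-11 mod 14), so (7,-11,6)→(7,3,2)
flip: (7,3,2)→(2,-3,7)
translate: b→1 (≡-3 mod 4), so (2,-3,7)→(2,1,6)
reduced (well bottom): (2,1,6) with a≤c, −a<b≤a
well minimum |f| = |-2| = 2 (negative-definite)

2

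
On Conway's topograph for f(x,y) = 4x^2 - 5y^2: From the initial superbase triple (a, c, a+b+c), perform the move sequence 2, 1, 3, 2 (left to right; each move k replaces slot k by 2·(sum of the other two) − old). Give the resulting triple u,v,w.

start (4,-5,-1) = (f(1,0),f(0,1),f(1,1))
replace slot 2: 2·(4+(-1)) − (-5) = 11 → (4,11,-1)
replace slot 1: 2·(11+(-1)) − 4 = 16 → (16,11,-1)
replace slot 3: 2·(16+11) − (-1) = 55 → (16,11,55)
replace slot 2: 2·(16+55) − 11 = 131 → (16,131,55)

16,131,55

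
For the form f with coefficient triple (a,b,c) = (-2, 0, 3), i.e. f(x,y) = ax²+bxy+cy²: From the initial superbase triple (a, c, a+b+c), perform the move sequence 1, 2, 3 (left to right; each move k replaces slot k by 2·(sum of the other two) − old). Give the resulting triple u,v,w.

start (-2,3,1) = (f(1,0),f(0,1),f(1,1))
replace slot 1: 2·(3+1) − (-2) = 10 → (10,3,1)
replace slot 2: 2·(10+1) − 3 = 19 → (10,19,1)
replace slot 3: 2·(10+19) − 1 = 57 → (10,19,57)

10,19,57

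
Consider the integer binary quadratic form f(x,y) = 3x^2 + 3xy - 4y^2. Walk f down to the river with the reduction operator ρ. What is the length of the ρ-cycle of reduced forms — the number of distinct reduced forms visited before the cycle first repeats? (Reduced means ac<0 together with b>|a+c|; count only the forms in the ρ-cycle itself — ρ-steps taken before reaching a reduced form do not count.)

D = 57, ⌊√D⌋ = 7
river: ρ → (-4,5,2)
river: ρ → (2,7,-1)
river: ρ → (-1,7,2)
river: ρ → (2,5,-4)
river: ρ → (-4,3,3)
river: ρ → (3,3,-4)
ρ-cycle length = 6 (tail of 0 descent steps not counted)

6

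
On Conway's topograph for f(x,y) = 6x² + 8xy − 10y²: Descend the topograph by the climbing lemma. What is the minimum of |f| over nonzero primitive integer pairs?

river: ρ → (-10,12,4)
river: ρ → (4,12,-10)
river: ρ → (-10,8,6)
river: ρ → (6,16,-2)
river: ρ → (-2,16,6)
river: ρ → (6,8,-10)
closes: descent 0, river 6
min |a| on river = 2

2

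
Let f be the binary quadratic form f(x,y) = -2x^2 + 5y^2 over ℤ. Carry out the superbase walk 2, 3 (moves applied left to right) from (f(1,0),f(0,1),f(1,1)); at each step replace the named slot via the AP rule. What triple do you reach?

start (-2,5,3) = (f(1,0),f(0,1),f(1,1))
replace slot 2: 2·((-2)+3) − 5 = -3 → (-2,-3,3)
replace slot 3: 2·((-2)+(-3)) − 3 = -13 → (-2,-3,-13)

-2,-3,-13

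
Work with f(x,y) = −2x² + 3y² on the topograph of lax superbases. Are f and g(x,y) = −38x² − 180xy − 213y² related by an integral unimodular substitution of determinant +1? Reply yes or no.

D₁ = 24, D₂ = 24
river cycle of f (length 2): (-2, 4, 1), (1, 4, -2)
river cycle of g (length 2): (1, 4, -2), (-2, 4, 1)
cycles coincide ⇒ equivalent

yes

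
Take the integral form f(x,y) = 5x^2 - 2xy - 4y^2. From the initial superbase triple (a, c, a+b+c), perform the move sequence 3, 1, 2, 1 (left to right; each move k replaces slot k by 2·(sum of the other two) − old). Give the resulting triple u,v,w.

start (5,-4,-1) = (f(1,0),f(0,1),f(1,1))
replace slot 3: 2·(5+(-4)) − (-1) = 3 → (5,-4,3)
replace slot 1: 2·((-4)+3) − 5 = -7 → (-7,-4,3)
replace slot 2: 2·((-7)+3) − (-4) = -4 → (-7,-4,3)
replace slot 1: 2·((-4)+3) − (-7) = 5 → (5,-4,3)

5,-4,3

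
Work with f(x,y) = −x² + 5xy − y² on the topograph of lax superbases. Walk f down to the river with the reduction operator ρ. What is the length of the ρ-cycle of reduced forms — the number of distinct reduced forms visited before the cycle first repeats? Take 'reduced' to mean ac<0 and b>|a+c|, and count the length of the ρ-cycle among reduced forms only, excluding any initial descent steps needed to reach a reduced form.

D = 21, ⌊√D⌋ = 4
descent: ρ → (-1,3,3)  [lands on river]
river: ρ → (3,3,-1)
ρ-cycle length = 2 (tail of 1 descent step not counted)

2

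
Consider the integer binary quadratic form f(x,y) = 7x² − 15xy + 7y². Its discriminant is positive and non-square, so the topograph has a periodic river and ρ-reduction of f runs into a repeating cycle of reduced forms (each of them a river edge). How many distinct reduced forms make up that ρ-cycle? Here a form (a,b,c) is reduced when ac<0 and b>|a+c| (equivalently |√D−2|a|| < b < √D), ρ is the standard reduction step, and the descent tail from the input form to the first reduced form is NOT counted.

D = 29, ⌊√D⌋ = 5
descent: ρ → (7,1,-1)
descent: ρ → (-1,5,1)  [lands on river]
river: ρ → (1,5,-1)
ρ-cycle length = 2 (tail of 2 descent steps not counted)

2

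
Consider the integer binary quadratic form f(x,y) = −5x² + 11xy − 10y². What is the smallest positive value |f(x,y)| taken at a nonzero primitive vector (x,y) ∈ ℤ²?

translate: b→-1 (≡-11 mod 10), so (5,-11,10)→(5,-1,4)
flip: (5,-1,4)→(4,1,5)
reduced (well bottom): (4,1,5) with a≤c, −a<b≤a
well minimum |f| = |-4| = 4 (negative-definite)

4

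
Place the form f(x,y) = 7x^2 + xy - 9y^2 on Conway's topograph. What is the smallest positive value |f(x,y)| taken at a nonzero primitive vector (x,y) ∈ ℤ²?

descent: ρ → (-9,-1,7)
descent: ρ → (7,15,-1)  [lands on river]
river: ρ → (-1,15,7)
river: ρ → (7,13,-3)
river: ρ → (-3,11,11)
river: ρ → (11,11,-3)
river: ρ → (-3,13,7)
closes: descent 2, river 6
min |a| on river = 1

1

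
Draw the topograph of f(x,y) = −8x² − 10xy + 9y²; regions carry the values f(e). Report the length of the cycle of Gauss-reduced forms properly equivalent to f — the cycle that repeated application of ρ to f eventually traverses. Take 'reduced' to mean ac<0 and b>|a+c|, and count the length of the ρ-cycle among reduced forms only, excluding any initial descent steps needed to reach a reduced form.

D = 388, ⌊√D⌋ = 19
descent: ρ → (9,10,-8)  [lands on river]
river: ρ → (-8,6,11)
river: ρ → (11,16,-3)
river: ρ → (-3,14,16)
river: ρ → (16,18,-1)
river: ρ → (-1,18,16)
river: ρ → (16,14,-3)
river: ρ → (-3,16,11)
river: ρ → (11,6,-8)
river: ρ → (-8,10,9)
river: ρ → (9,8,-9)
river: ρ → (-9,10,8)
river: ρ → (8,6,-11)
river: ρ → (-11,16,3)
river: ρ → (3,14,-16)
river: ρ → (-16,18,1)
river: ρ → (1,18,-16)
river: ρ → (-16,14,3)
river: ρ → (3,16,-11)
river: ρ → (-11,6,8)
river: ρ → (8,10,-9)
river: ρ → (-9,8,9)
ρ-cycle length = 22 (tail of 1 descent step not counted)

22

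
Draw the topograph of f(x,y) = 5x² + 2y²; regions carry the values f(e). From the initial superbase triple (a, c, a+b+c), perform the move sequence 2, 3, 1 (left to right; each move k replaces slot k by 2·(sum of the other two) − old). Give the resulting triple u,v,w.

start (5,2,7) = (f(1,0),f(0,1),f(1,1))
replace slot 2: 2·(5+7) − 2 = 22 → (5,22,7)
replace slot 3: 2·(5+22) − 7 = 47 → (5,22,47)
replace slot 1: 2·(22+47) − 5 = 133 → (133,22,47)

133,22,47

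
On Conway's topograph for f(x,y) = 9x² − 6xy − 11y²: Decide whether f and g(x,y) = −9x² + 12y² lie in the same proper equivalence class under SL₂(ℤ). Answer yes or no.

D₁ = 432, D₂ = 432
river cycle of f (length 8): (-11, 6, 9), (9, 12, -8), (-8, 20, 1), (1, 20, -8), (-8, 12, 9), (9, 6, -11), (-11, 16, 4), (4, 16, -11)
river cycle of g (length 2): (-9, 18, 3), (3, 18, -9)
cycles differ ⇒ inequivalent

no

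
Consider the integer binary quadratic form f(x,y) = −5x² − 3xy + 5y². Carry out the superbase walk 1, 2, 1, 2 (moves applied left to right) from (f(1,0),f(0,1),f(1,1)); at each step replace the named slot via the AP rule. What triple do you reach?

start (-5,5,-3) = (f(1,0),f(0,1),f(1,1))
replace slot 1: 2·(5+(-3)) − (-5) = 9 → (9,5,-3)
replace slot 2: 2·(9+(-3)) − 5 = 7 → (9,7,-3)
replace slot 1: 2·(7+(-3)) − 9 = -1 → (-1,7,-3)
replace slot 2: 2·((-1)+(-3)) − 7 = -15 → (-1,-15,-3)

-1,-15,-3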